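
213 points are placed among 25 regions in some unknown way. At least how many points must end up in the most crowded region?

The 25 regions are the holes and the 213 points are the pigeons.
If every region held at most 8 points, the total would be at most 25 × 8 = 200, which is less than 213.
So some region holds at least ⌈213/25⌉ = 9 points.

9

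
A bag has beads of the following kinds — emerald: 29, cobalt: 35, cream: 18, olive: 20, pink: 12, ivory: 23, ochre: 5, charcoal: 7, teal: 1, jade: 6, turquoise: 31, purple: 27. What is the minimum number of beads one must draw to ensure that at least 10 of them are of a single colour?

92

The 12 colours are the holes; the beads drawn are the pigeons.
To avoid 10 of any one colour, the worst case takes at most 9 of each colour, or every bead of a colour that has fewer than 9.
That gives 9 + 9 + 9 + 9 + 9 + 9 + 5 + 7 + 1 + 6 + 9 + 9 = 91 beads with no colour reaching 10.
The next bead forces some colour to 10, so 91 + 1 = 92.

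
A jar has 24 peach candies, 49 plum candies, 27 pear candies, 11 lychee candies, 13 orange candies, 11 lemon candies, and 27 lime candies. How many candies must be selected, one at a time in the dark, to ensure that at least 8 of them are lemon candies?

159

In the worst case for collecting lemon candies, every non-lemon candy comes out first.
There are 24 + 49 + 27 + 11 + 13 + 27 = 151 non-lemon candies altogether.
After those, each further candy must be lemon, so 151 + 8 = 159 draws guarantee 8 lemon candies.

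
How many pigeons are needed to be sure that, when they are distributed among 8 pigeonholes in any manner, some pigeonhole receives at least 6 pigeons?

With 40 pigeons one could put exactly 5 in each of the 8 pigeonholes, and no pigeonhole would reach 6.
Pigeonhole: one more pigeon must land in a pigeonhole that already has 5, giving it 6.
So 8 × 5 + 1 = 41 pigeons are required.

41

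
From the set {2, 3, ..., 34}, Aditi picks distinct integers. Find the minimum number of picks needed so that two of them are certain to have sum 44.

22

Group the elements by complementary pair {x, 44−x}: {10,34}, {11,33}, {12,32}, …, giving 12 two-element pairs; the single value 22 (it cannot pair with itself since the integers are distinct); and 8 integers whose partner 44−x falls outside [2,34].
Treating each of those 21 groups as a pigeonhole, one can pick one integer per group — 21 integers — with no two summing to 44.
The 22nd integer lands in an occupied pair, forcing a sum of 44.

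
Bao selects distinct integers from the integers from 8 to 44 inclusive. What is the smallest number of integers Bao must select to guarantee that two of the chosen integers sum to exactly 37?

A set avoiding the sum 37 can contain at most one of each pair {x, 37−x}, plus the 15 elements whose complement lies outside the range.
The integers 19, …, 44 (26 of them) are such a set: any two sum to at least 19+20 = 39 > 37.
By pigeonhole, any 27th integer completes one of the 11 pairs, so 27 choices force a sum of 37.

27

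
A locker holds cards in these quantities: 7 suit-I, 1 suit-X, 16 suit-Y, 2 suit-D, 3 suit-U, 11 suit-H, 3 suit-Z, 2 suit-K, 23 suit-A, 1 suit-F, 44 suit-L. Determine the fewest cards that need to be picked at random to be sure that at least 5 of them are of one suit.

An adversary could hand out at most 4 cards per suit (6 suits run out sooner): 4 + 1 + 4 + 2 + 3 + 4 + 3 + 2 + 4 + 1 + 4 = 32 cards and still no suit has 5.
One more card lands in a suit already at 4, so 33 draws are enough and 32 are not.

33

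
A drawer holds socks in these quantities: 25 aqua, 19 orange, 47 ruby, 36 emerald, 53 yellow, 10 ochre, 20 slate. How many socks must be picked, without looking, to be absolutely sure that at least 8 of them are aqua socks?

In the worst case for collecting aqua socks, every non-aqua sock comes out first.
There are 19 + 47 + 36 + 53 + 10 + 20 = 185 non-aqua socks altogether.
After those, each further sock must be aqua, so 185 + 8 = 193 draws guarantee 8 aqua socks.

193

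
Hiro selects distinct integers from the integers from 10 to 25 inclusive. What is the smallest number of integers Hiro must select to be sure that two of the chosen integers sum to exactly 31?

Two chosen integers sum to 31 exactly when both halves of some pair {x, 31−x} with 10 ≤ x ≤ 31−x ≤ 21 are chosen — 6 such pairs.
The remaining 4 elements (those with no distinct partner in range) can never complete a 31-sum, so the worst case takes all of them and one from each pair: 4 + 6 = 10.
By pigeonhole, the 11th integer has to be the second member of some pair, so 10 + 1 = 11.

11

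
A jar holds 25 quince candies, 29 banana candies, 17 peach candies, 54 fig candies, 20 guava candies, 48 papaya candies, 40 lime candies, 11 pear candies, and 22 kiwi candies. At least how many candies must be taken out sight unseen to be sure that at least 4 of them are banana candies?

In the worst case for collecting banana candies, every non-banana candy comes out first.
There are 25 + 17 + 54 + 20 + 48 + 40 + 11 + 22 = 237 non-banana candies altogether.
After those, each further candy must be banana, so 237 + 4 = 241 draws guarantee 4 banana candies.

241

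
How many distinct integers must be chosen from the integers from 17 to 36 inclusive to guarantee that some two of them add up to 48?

14

Group the elements by complementary pair {x, 48−x}: {17,31}, {18,30}, {19,29}, …, giving 7 two-element pairs; the single value 24 (it cannot pair with itself since the integers are distinct); and 5 integers whose partner 48−x falls outside [17,36].
Treating each of those 13 groups as a pigeonhole, one can pick one integer per group — 13 integers — with no two summing to 48.
The 14th integer lands in an occupied pair, forcing a sum of 48.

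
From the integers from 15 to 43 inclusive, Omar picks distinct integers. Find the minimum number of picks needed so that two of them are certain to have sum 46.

Two chosen integers sum to 46 exactly when both halves of some pair {x, 46−x} with 15 ≤ x ≤ 46−x ≤ 31 are chosen — 8 such pairs.
The remaining 13 elements (those with no distinct partner in range) can never complete a 46-sum, so the worst case takes all of them and one from each pair: 13 + 8 = 21.
The 22nd integer has to be the second member of some pair, so 21 + 1 = 22.

22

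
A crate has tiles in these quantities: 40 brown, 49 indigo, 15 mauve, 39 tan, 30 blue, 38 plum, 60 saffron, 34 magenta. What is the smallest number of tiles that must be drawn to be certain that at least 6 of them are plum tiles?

273

In the worst case for collecting plum tiles, every non-plum tile comes out first.
There are 40 + 49 + 15 + 39 + 30 + 60 + 34 = 267 non-plum tiles altogether.
After those, each further tile must be plum, so 267 + 6 = 273 draws guarantee 6 plum tiles.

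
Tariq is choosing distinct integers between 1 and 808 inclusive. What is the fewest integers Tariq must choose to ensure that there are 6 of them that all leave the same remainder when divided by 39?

Pigeonhole: the 39 residue classes mod 39 are the pigeonholes.
With 195 integers one could put 5 in each residue class and have no class reach 6.
The 196th integer pushes some class to 6, so 39·5 + 1 = 196.

196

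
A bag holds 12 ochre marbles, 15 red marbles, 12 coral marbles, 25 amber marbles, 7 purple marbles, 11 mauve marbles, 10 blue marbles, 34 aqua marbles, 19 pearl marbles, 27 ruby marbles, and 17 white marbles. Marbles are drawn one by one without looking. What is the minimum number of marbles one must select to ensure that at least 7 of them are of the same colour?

An adversary could hand out at most 6 marbles per colour: 6 + 6 + 6 + 6 + 6 + 6 + 6 + 6 + 6 + 6 + 6 = 66 marbles and still no colour has 7.
By pigeonhole, one more marble lands in a colour already at 6, so 67 draws are enough and 66 are not.

67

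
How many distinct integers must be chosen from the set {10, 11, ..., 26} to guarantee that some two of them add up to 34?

Group the elements by complementary pair {x, 34−x}: {10,24}, {11,23}, {12,22}, …, giving 7 two-element pairs, the single value 17 (it cannot pair with itself since the integers are distinct), and 2 integers whose partner 34−x falls outside [10,26].
Pigeonhole: treating each of those 10 groups as a pigeonhole, one can pick one integer per group — 10 integers — with no two summing to 34.
The 11th integer lands in an occupied pair, forcing a sum of 34.

11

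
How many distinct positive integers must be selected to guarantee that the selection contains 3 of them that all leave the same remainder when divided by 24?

49

Pigeonhole: the 24 residue classes mod 24 are the pigeonholes.
With 48 integers one could put 2 in each residue class and have no class reach 3.
The 49th integer pushes some class to 3, so 24·2 + 1 = 49.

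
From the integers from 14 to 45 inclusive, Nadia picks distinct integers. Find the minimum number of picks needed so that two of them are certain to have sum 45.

24

Two chosen integers sum to 45 exactly when both halves of some pair {x, 45−x} with 14 ≤ x ≤ 45−x ≤ 31 are chosen — 9 such pairs.
The remaining 14 elements (those with no distinct partner in range) can never complete a 45-sum, so the worst case takes all of them and one from each pair: 14 + 9 = 23.
The 24th integer has to be the second member of some pair, so 23 + 1 = 24.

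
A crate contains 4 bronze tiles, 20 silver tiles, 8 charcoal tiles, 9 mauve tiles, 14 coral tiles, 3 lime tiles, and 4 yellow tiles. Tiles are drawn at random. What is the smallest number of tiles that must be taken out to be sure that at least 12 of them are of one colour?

51

Pigeonhole: put each drawn tile into a box by colour. The largest draw with every box below 12 takes min(count, 11) from each colour; colours with fewer than 11 contribute all they have.
Σ min(cᵢ, 11) = 4 + 11 + 8 + 9 + 11 + 3 + 4 = 50.
Draw number 50 + 1 = 51 must push one box to 12.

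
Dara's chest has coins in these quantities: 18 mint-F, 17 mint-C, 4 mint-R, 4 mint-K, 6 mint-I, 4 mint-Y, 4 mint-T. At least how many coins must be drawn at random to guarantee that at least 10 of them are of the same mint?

By pigeonhole, put each drawn coin into a box by mint. The largest draw with every box below 10 takes min(count, 9) from each mint; mints with fewer than 9 contribute all they have.
Σ min(cᵢ, 9) = 9 + 9 + 4 + 4 + 6 + 4 + 4 = 40.
Draw number 40 + 1 = 41 must push one box to 10.

41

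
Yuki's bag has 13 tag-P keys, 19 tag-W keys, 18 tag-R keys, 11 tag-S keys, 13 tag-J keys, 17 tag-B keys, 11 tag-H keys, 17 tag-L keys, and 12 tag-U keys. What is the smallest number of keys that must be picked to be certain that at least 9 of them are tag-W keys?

121

In the worst case for collecting tag-W keys, every non-tag-W key comes out first.
There are 13 + 18 + 11 + 13 + 17 + 11 + 17 + 12 = 112 non-tag-W keys altogether.
After those, each further key must be tag-W, so 112 + 9 = 121 draws guarantee 9 tag-W keys.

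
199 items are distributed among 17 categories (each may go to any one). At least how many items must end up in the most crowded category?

By the pigeonhole principle, the 17 categories are the holes and the 199 items are the pigeons.
If every category held at most 11 items, the total would be at most 17 × 11 = 187, which is less than 199.
So some category holds at least ⌈199/17⌉ = 12 items.

12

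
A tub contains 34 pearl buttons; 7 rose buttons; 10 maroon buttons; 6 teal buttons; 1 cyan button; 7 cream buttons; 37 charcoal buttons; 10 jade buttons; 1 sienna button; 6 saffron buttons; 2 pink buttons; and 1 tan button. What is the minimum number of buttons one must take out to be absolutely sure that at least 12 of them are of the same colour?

An adversary could hand out at most 11 buttons per colour (10 colours run out sooner): 11 + 7 + 10 + 6 + 1 + 7 + 11 + 10 + 1 + 6 + 2 + 1 = 73 buttons and still no colour has 12.
One more button lands in a colour already at 11, so 74 draws are enough and 73 are not.

74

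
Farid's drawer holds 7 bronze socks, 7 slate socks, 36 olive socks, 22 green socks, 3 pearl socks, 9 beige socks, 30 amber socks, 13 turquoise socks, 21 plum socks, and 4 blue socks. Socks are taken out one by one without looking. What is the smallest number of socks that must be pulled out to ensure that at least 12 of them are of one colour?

86

Pigeonhole: the 10 colours are the holes; the socks drawn are the pigeons.
To avoid 12 of any one colour, the worst case takes at most 11 of each colour, or every sock of a colour that has fewer than 11.
That gives 7 + 7 + 11 + 11 + 3 + 9 + 11 + 11 + 11 + 4 = 85 socks with no colour reaching 12.
The next sock forces some colour to 12, so 85 + 1 = 86.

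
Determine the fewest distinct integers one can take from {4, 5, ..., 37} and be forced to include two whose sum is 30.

24

A set avoiding the sum 30 can contain at most one of each pair {x, 30−x}, plus the 12 elements whose complement lies outside the range or equal to its own complement.
The integers 15, …, 37 (23 of them) are such a set: any two sum to at least 15+16 = 31 > 30.
Any 24th integer completes one of the 11 pairs, so 24 choices force a sum of 30.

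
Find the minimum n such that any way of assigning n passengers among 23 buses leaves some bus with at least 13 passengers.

With 276 passengers one could put exactly 12 in each of the 23 buses, and no bus would reach 13.
By the pigeonhole principle, one more passenger must land in a bus that already has 12, giving it 13.
So 23 × 12 + 1 = 277 passengers are required.

277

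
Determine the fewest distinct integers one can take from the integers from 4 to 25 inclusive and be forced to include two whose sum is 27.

13

Group the elements by complementary pair {x, 27−x}: {4,23}, {5,22}, {6,21}, …, giving 10 two-element pairs and 2 integers whose partner 27−x falls outside [4,25].
By the pigeonhole principle, treating each of those 12 groups as a pigeonhole, one can pick one integer per group — 12 integers — with no two summing to 27.
The 13th integer lands in an occupied pair, forcing a sum of 27.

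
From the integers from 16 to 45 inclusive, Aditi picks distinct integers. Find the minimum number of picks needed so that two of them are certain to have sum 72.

Two chosen integers sum to 72 exactly when both halves of some pair {x, 72−x} with 27 ≤ x ≤ 72−x ≤ 45 are chosen — 9 such pairs.
The remaining 12 elements (those with no distinct partner in range) can never complete a 72-sum, so the worst case takes all of them and one from each pair: 12 + 9 = 21.
The 22nd integer has to be the second member of some pair, so 21 + 1 = 22.

22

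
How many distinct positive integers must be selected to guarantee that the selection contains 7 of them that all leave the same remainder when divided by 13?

Pigeonhole: the 13 residue classes mod 13 are the pigeonholes.
With 78 integers one could put 6 in each residue class and have no class reach 7.
The 79th integer pushes some class to 7, so 13·6 + 1 = 79.

79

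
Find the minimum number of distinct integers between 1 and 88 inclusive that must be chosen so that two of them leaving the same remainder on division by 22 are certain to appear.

23

Pigeonhole: the 22 residue classes mod 22 are the pigeonholes.
With 22 integers one could put 1 in each residue class and have no class reach 2.
The 23rd integer pushes some class to 2, so 22·1 + 1 = 23.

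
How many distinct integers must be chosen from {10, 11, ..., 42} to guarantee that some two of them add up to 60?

A set avoiding the sum 60 can contain at most one of each pair {x, 60−x}, plus the 9 elements whose complement lies outside the range or equal to its own complement.
The integers 10, …, 30 (21 of them) are such a set: any two sum to at least 10+11 = 21 and at most 29+30 = 59 < 60.
By the pigeonhole principle, any 22nd integer completes one of the 12 pairs, so 22 choices force a sum of 60.

22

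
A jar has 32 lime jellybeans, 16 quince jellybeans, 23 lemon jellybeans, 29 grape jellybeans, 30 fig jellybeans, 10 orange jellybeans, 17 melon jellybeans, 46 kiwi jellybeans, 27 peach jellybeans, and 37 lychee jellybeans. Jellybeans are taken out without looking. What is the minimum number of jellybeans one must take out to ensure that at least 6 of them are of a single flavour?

51

An adversary could hand out at most 5 jellybeans per flavour: 5 + 5 + 5 + 5 + 5 + 5 + 5 + 5 + 5 + 5 = 50 jellybeans and still no flavour has 6.
One more jellybean lands in a flavour already at 5, so 51 draws are enough and 50 are not.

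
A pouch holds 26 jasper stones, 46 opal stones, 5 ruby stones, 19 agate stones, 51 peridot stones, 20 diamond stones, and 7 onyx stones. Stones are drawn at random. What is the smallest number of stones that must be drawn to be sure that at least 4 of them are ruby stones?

173

In the worst case for collecting ruby stones, every non-ruby stone comes out first.
There are 26 + 46 + 19 + 51 + 20 + 7 = 169 non-ruby stones altogether.
After those, each further stone must be ruby, so 169 + 4 = 173 draws guarantee 4 ruby stones.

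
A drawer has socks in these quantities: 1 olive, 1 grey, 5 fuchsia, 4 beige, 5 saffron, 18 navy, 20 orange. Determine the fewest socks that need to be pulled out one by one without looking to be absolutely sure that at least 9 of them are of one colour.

The 7 colours are the holes; the socks drawn are the pigeons.
To avoid 9 of any one colour, the worst case takes at most 8 of each colour, or every sock of a colour that has fewer than 8.
That gives 1 + 1 + 5 + 4 + 5 + 8 + 8 = 32 socks with no colour reaching 9.
The next sock forces some colour to 9, so 32 + 1 = 33.

33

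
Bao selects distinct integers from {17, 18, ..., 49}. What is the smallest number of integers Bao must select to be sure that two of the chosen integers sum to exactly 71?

20

A set avoiding the sum 71 can contain at most one of each pair {x, 71−x}, plus the 5 elements whose complement lies outside the range.
The integers 17, …, 35 (19 of them) are such a set: any two sum to at least 17+18 = 35 and at most 34+35 = 69 < 71.
Any 20th integer completes one of the 14 pairs, so 20 choices force a sum of 71.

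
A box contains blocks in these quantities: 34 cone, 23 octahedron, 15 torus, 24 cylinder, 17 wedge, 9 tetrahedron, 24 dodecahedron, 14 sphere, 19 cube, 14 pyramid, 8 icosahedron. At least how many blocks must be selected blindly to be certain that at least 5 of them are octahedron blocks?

183

In the worst case for collecting octahedron blocks, every non-octahedron block comes out first.
There are 34 + 15 + 24 + 17 + 9 + 24 + 14 + 19 + 14 + 8 = 178 non-octahedron blocks altogether.
After those, each further block must be octahedron, so 178 + 5 = 183 draws guarantee 5 octahedron blocks.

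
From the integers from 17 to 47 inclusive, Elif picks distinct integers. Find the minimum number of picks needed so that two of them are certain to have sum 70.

20

Group the elements by complementary pair {x, 70−x}: {23,47}, {24,46}, {25,45}, …, giving 12 two-element pairs; the single value 35 (it cannot pair with itself since the integers are distinct); and 6 integers whose partner 70−x falls outside [17,47].
Treating each of those 19 groups as a pigeonhole, one can pick one integer per group — 19 integers — with no two summing to 70.
The 20th integer lands in an occupied pair, forcing a sum of 70.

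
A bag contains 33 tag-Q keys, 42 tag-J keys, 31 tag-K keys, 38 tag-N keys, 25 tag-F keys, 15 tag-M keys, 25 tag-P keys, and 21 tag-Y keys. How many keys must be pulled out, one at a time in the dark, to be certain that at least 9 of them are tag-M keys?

In the worst case for collecting tag-M keys, every non-tag-M key comes out first.
There are 33 + 42 + 31 + 38 + 25 + 25 + 21 = 215 non-tag-M keys altogether.
After those, each further key must be tag-M, so 215 + 9 = 224 draws guarantee 9 tag-M keys.

224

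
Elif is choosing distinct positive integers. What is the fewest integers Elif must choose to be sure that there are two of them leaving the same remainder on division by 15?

16

By pigeonhole, the 15 residue classes mod 15 are the pigeonholes.
With 15 integers one could put 1 in each residue class and have no class reach 2.
The 16th integer pushes some class to 2, so 15·1 + 1 = 16.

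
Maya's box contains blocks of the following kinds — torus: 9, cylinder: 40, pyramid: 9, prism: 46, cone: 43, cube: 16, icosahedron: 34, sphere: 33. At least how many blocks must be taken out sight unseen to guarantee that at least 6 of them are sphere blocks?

203

In the worst case for collecting sphere blocks, every non-sphere block comes out first.
There are 9 + 40 + 9 + 46 + 43 + 16 + 34 = 197 non-sphere blocks altogether.
After those, each further block must be sphere, so 197 + 6 = 203 draws guarantee 6 sphere blocks.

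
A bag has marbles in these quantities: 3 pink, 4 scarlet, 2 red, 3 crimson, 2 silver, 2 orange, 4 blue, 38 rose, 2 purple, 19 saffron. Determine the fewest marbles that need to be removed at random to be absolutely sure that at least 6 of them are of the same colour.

Pigeonhole: the 10 colours are the holes; the marbles drawn are the pigeons.
To avoid 6 of any one colour, the worst case takes at most 5 of each colour, or every marble of a colour that has fewer than 5.
That gives 3 + 4 + 2 + 3 + 2 + 2 + 4 + 5 + 2 + 5 = 32 marbles with no colour reaching 6.
The next marble forces some colour to 6, so 32 + 1 = 33.

33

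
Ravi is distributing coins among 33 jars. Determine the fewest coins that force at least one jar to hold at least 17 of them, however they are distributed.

With 528 coins one could put exactly 16 in each of the 33 jars, and no jar would reach 17.
One more coin must land in a jar that already has 16, giving it 17.
So 33 × 16 + 1 = 529 coins are required.

529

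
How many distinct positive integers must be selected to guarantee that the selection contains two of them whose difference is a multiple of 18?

19

Integers whose pairwise differences are multiples of 18 are exactly those sharing a remainder mod 18. Pigeonhole: the 18 residue classes mod 18 are the pigeonholes.
With 18 integers one could put 1 in each residue class and have no class reach 2.
The 19th integer pushes some class to 2, so 18·1 + 1 = 19.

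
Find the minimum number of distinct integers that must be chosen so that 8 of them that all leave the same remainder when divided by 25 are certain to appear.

176

The 25 residue classes mod 25 are the pigeonholes.
With 175 integers one could put 7 in each residue class and have no class reach 8.
The 176th integer pushes some class to 8, so 25·7 + 1 = 176.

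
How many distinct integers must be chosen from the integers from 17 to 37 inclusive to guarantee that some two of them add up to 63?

16

Group the elements by complementary pair {x, 63−x}: {26,37}, {27,36}, {28,35}, …, giving 6 two-element pairs and 9 integers whose partner 63−x falls outside [17,37].
Pigeonhole: treating each of those 15 groups as a pigeonhole, one can pick one integer per group — 15 integers — with no two summing to 63.
The 16th integer lands in an occupied pair, forcing a sum of 63.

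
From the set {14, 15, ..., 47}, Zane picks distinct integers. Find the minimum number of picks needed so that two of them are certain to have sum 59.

Group the elements by complementary pair {x, 59−x}: {14,45}, {15,44}, {16,43}, …, giving 16 two-element pairs and 2 integers whose partner 59−x falls outside [14,47].
Pigeonhole: treating each of those 18 groups as a pigeonhole, one can pick one integer per group — 18 integers — with no two summing to 59.
The 19th integer lands in an occupied pair, forcing a sum of 59.

19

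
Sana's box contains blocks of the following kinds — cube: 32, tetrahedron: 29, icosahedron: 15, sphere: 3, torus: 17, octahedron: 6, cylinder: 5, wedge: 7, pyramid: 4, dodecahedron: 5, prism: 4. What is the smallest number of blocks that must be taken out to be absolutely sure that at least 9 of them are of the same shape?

67

By the pigeonhole principle, the 11 shapes are the holes; the blocks drawn are the pigeons.
To avoid 9 of any one shape, the worst case takes at most 8 of each shape, or every block of a shape that has fewer than 8.
That gives 8 + 8 + 8 + 3 + 8 + 6 + 5 + 7 + 4 + 5 + 4 = 66 blocks with no shape reaching 9.
The next block forces some shape to 9, so 66 + 1 = 67.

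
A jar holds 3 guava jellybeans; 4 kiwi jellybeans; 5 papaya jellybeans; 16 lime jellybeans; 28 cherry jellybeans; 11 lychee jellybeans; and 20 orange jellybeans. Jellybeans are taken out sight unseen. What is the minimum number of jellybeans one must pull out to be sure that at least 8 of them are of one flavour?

By pigeonhole, the 7 flavours are the holes; the jellybeans drawn are the pigeons.
To avoid 8 of any one flavour, the worst case takes at most 7 of each flavour, or every jellybean of a flavour that has fewer than 7.
That gives 3 + 4 + 5 + 7 + 7 + 7 + 7 = 40 jellybeans with no flavour reaching 8.
The next jellybean forces some flavour to 8, so 40 + 1 = 41.

41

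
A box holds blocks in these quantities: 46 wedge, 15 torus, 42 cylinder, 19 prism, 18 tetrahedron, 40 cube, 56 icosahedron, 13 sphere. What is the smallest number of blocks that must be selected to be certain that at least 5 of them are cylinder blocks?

212

In the worst case for collecting cylinder blocks, every non-cylinder block comes out first.
There are 46 + 15 + 19 + 18 + 40 + 56 + 13 = 207 non-cylinder blocks altogether.
After those, each further block must be cylinder, so 207 + 5 = 212 draws guarantee 5 cylinder blocks.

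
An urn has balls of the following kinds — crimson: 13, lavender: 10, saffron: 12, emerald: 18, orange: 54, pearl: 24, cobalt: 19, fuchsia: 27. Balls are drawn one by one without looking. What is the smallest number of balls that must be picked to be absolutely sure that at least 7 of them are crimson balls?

171

In the worst case for collecting crimson balls, every non-crimson ball comes out first.
There are 10 + 12 + 18 + 54 + 24 + 19 + 27 = 164 non-crimson balls altogether.
After those, each further ball must be crimson, so 164 + 7 = 171 draws guarantee 7 crimson balls.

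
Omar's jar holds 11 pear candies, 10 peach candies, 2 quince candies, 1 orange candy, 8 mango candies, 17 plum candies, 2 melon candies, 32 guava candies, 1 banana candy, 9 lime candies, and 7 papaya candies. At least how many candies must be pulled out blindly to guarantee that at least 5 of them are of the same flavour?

35

By the pigeonhole principle, put each drawn candy into a box by flavour. The largest draw with every box below 5 takes min(count, 4) from each flavour; flavours with fewer than 4 contribute all they have.
Σ min(cᵢ, 4) = 4 + 4 + 2 + 1 + 4 + 4 + 2 + 4 + 1 + 4 + 4 = 34.
Draw number 34 + 1 = 35 must push one box to 5.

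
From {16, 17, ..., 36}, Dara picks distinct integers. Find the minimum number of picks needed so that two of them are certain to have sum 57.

14

A set avoiding the sum 57 can contain at most one of each pair {x, 57−x}, plus the 5 elements whose complement lies outside the range.
The integers 16, …, 28 (13 of them) are such a set: any two sum to at least 16+17 = 33 and at most 27+28 = 55 < 57.
Any 14th integer completes one of the 8 pairs, so 14 choices force a sum of 57.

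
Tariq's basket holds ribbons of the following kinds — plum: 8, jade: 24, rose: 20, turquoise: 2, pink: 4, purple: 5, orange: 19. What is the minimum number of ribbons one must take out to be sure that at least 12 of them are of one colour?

53

The 7 colours are the holes; the ribbons drawn are the pigeons.
To avoid 12 of any one colour, the worst case takes at most 11 of each colour, or every ribbon of a colour that has fewer than 11.
That gives 8 + 11 + 11 + 2 + 4 + 5 + 11 = 52 ribbons with no colour reaching 12.
The next ribbon forces some colour to 12, so 52 + 1 = 53.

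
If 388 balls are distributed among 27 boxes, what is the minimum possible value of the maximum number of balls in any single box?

By pigeonhole, the 27 boxes are the holes and the 388 balls are the pigeons.
If every box held at most 14 balls, the total would be at most 27 × 14 = 378, which is less than 388.
So some box holds at least ⌈388/27⌉ = 15 balls.

15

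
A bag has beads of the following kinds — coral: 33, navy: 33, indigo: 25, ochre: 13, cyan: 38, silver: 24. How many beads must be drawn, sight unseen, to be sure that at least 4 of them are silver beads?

In the worst case for collecting silver beads, every non-silver bead comes out first.
There are 33 + 33 + 25 + 13 + 38 = 142 non-silver beads altogether.
After those, each further bead must be silver, so 142 + 4 = 146 draws guarantee 4 silver beads.

146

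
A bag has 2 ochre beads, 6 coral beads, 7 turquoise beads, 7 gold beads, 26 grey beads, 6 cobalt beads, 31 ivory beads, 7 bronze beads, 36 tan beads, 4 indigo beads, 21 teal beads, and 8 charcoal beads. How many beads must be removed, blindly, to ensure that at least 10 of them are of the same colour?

The 12 colours are the holes; the beads drawn are the pigeons.
To avoid 10 of any one colour, the worst case takes at most 9 of each colour, or every bead of a colour that has fewer than 9.
That gives 2 + 6 + 7 + 7 + 9 + 6 + 9 + 7 + 9 + 4 + 9 + 8 = 83 beads with no colour reaching 10.
The next bead forces some colour to 10, so 83 + 1 = 84.

84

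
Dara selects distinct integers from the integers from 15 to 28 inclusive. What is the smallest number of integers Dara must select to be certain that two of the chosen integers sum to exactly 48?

Two chosen integers sum to 48 exactly when both halves of some pair {x, 48−x} with 20 ≤ x ≤ 48−x ≤ 28 are chosen — 4 such pairs.
The remaining 6 elements (those with no distinct partner in range) can never complete a 48-sum, so the worst case takes all of them and one from each pair: 6 + 4 = 10.
By pigeonhole, the 11th integer has to be the second member of some pair, so 10 + 1 = 11.

11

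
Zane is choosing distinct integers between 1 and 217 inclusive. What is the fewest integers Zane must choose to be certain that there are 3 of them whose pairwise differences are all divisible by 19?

39

Integers whose pairwise differences are multiples of 19 are exactly those sharing a remainder mod 19. Pigeonhole: the 19 residue classes mod 19 are the pigeonholes.
With 38 integers one could put 2 in each residue class and have no class reach 3.
The 39th integer pushes some class to 3, so 19·2 + 1 = 39.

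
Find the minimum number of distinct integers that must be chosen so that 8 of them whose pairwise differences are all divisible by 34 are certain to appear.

Integers whose pairwise differences are multiples of 34 are exactly those sharing a remainder mod 34. The 34 residue classes mod 34 are the pigeonholes.
With 238 integers one could put 7 in each residue class and have no class reach 8.
The 239th integer pushes some class to 8, so 34·7 + 1 = 239.

239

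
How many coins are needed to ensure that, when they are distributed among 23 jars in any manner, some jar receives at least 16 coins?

346

With 345 coins one could put exactly 15 in each of the 23 jars, and no jar would reach 16.
One more coin must land in a jar that already has 15, giving it 16.
So 23 × 15 + 1 = 346 coins are required.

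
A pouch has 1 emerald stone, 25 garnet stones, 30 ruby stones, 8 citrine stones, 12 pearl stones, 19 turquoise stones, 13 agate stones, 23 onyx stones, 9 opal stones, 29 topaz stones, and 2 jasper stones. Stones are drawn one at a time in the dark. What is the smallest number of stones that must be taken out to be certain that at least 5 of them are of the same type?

40

An adversary could hand out at most 4 stones per type (emerald, jasper run out sooner): 1 + 4 + 4 + 4 + 4 + 4 + 4 + 4 + 4 + 4 + 2 = 39 stones and still no type has 5.
One more stone lands in a type already at 4, so 40 draws are enough and 39 are not.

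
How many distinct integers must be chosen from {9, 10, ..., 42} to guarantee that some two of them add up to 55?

20

A set avoiding the sum 55 can contain at most one of each pair {x, 55−x}, plus the 4 elements whose complement lies outside the range.
The integers 9, …, 27 (19 of them) are such a set: any two sum to at least 9+10 = 19 and at most 26+27 = 53 < 55.
By pigeonhole, any 20th integer completes one of the 15 pairs, so 20 choices force a sum of 55.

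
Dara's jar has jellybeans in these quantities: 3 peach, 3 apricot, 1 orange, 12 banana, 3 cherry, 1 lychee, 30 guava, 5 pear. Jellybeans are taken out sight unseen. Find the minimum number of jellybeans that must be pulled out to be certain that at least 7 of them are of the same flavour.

29

Put each drawn jellybean into a box by flavour. The largest draw with every box below 7 takes min(count, 6) from each flavour; flavours with fewer than 6 contribute all they have.
Σ min(cᵢ, 6) = 3 + 3 + 1 + 6 + 3 + 1 + 6 + 5 = 28.
Draw number 28 + 1 = 29 must push one box to 7.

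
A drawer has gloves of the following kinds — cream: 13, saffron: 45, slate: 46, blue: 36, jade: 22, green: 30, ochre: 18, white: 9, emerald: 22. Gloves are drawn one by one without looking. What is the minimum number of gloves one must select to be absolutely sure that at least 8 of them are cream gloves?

In the worst case for collecting cream gloves, every non-cream glove comes out first.
There are 45 + 46 + 36 + 22 + 30 + 18 + 9 + 22 = 228 non-cream gloves altogether.
After those, each further glove must be cream, so 228 + 8 = 236 draws guarantee 8 cream gloves.

236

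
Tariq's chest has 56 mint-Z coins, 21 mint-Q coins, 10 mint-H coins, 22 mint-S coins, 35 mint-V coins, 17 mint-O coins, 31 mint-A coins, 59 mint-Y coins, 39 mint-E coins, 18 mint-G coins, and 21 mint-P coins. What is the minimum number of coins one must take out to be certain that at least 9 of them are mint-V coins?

303

In the worst case for collecting mint-V coins, every non-mint-V coin comes out first.
There are 56 + 21 + 10 + 22 + 17 + 31 + 59 + 39 + 18 + 21 = 294 non-mint-V coins altogether.
After those, each further coin must be mint-V, so 294 + 9 = 303 draws guarantee 9 mint-V coins.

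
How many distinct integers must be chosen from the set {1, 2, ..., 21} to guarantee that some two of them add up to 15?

15

Two chosen integers sum to 15 exactly when both halves of some pair {x, 15−x} with 1 ≤ x ≤ 15−x ≤ 14 are chosen — 7 such pairs.
The remaining 7 elements (those with no distinct partner in range) can never complete a 15-sum, so the worst case takes all of them and one from each pair: 7 + 7 = 14.
The 15th integer has to be the second member of some pair, so 14 + 1 = 15.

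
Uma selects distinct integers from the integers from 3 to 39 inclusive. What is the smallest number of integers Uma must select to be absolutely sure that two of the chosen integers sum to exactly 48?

A set avoiding the sum 48 can contain at most one of each pair {x, 48−x}, plus the 7 elements whose complement lies outside the range or equal to its own complement.
The integers 3, …, 24 (22 of them) are such a set: any two sum to at least 3+4 = 7 and at most 23+24 = 47 < 48.
By pigeonhole, any 23rd integer completes one of the 15 pairs, so 23 choices force a sum of 48.

23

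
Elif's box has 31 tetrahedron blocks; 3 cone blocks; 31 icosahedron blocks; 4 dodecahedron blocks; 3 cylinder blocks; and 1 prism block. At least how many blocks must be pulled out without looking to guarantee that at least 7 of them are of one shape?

Pigeonhole: the 6 shapes are the holes; the blocks drawn are the pigeons.
To avoid 7 of any one shape, the worst case takes at most 6 of each shape, or every block of a shape that has fewer than 6.
That gives 6 + 3 + 6 + 4 + 3 + 1 = 23 blocks with no shape reaching 7.
The next block forces some shape to 7, so 23 + 1 = 24.

24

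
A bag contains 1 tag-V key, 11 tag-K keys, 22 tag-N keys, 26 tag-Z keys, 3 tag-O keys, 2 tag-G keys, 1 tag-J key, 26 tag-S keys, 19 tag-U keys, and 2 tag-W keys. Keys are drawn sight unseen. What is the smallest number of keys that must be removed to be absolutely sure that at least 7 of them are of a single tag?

40

By the pigeonhole principle, the 10 tags are the holes; the keys drawn are the pigeons.
To avoid 7 of any one tag, the worst case takes at most 6 of each tag, or every key of a tag that has fewer than 6.
That gives 1 + 6 + 6 + 6 + 3 + 2 + 1 + 6 + 6 + 2 = 39 keys with no tag reaching 7.
The next key forces some tag to 7, so 39 + 1 = 40.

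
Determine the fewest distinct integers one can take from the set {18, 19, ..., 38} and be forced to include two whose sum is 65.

16

A set avoiding the sum 65 can contain at most one of each pair {x, 65−x}, plus the 9 elements whose complement lies outside the range.
The integers 18, …, 32 (15 of them) are such a set: any two sum to at least 18+19 = 37 and at most 31+32 = 63 < 65.
By pigeonhole, any 16th integer completes one of the 6 pairs, so 16 choices force a sum of 65.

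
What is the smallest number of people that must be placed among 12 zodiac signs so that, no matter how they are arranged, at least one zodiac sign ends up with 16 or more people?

With 180 people one could put exactly 15 in each of the 12 zodiac signs, and no zodiac sign would reach 16.
One more person must land in a zodiac sign that already has 15, giving it 16.
So 12 × 15 + 1 = 181 people are required.

181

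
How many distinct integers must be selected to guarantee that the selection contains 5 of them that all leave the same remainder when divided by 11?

45

The 11 residue classes mod 11 are the pigeonholes.
With 44 integers one could put 4 in each residue class and have no class reach 5.
The 45th integer pushes some class to 5, so 11·4 + 1 = 45.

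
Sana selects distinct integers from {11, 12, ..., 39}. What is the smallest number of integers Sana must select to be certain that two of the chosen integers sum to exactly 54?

Group the elements by complementary pair {x, 54−x}: {15,39}, {16,38}, {17,37}, …, giving 12 two-element pairs, the single value 27 (it cannot pair with itself since the integers are distinct), and 4 integers whose partner 54−x falls outside [11,39].
By pigeonhole, treating each of those 17 groups as a pigeonhole, one can pick one integer per group — 17 integers — with no two summing to 54.
The 18th integer lands in an occupied pair, forcing a sum of 54.

18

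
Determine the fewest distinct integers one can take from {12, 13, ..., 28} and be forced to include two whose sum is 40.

10

Two chosen integers sum to 40 exactly when both halves of some pair {x, 40−x} with 12 ≤ x ≤ 40−x ≤ 28 are chosen — 8 such pairs.
The remaining 1 element (those with no distinct partner in range) can never complete a 40-sum, so the worst case takes all of them and one from each pair: 1 + 8 = 9.
The 10th integer has to be the second member of some pair, so 9 + 1 = 10.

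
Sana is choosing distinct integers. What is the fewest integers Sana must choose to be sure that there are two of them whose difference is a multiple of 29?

Integers whose pairwise differences are multiples of 29 are exactly those sharing a remainder mod 29. By pigeonhole, the 29 residue classes mod 29 are the pigeonholes.
With 29 integers one could put 1 in each residue class and have no class reach 2.
The 30th integer pushes some class to 2, so 29·1 + 1 = 30.

30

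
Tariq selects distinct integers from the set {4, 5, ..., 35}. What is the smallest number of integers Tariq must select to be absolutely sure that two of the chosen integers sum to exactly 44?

Two chosen integers sum to 44 exactly when both halves of some pair {x, 44−x} with 9 ≤ x ≤ 44−x ≤ 35 are chosen — 13 such pairs.
The remaining 6 elements (those with no distinct partner in range) can never complete a 44-sum, so the worst case takes all of them and one from each pair: 6 + 13 = 19.
By the pigeonhole principle, the 20th integer has to be the second member of some pair, so 19 + 1 = 20.

20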